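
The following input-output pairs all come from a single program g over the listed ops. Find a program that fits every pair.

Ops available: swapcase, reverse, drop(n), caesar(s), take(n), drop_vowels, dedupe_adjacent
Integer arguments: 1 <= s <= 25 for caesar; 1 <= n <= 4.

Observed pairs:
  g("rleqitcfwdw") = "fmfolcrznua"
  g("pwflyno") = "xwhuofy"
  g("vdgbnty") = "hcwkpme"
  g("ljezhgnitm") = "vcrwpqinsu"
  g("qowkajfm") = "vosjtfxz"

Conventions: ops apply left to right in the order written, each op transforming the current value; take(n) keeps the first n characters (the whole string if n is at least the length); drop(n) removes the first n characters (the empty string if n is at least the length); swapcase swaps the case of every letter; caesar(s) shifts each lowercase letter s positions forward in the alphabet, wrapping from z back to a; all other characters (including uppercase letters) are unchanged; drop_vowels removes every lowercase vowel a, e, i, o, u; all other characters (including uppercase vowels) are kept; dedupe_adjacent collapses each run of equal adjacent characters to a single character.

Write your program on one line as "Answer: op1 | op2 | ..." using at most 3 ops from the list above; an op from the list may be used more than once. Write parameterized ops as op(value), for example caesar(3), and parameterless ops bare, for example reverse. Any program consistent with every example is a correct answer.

caesar(16) | reverse | caesar(19)

Check, running the answer program on each example:
  "rleqitcfwdw" -> "hbugyjsvmtm" -> "mtmvsjygubh" -> "fmfolcrznua"
  "pwflyno" -> "fmvbode" -> "edobvmf" -> "xwhuofy"
  "vdgbnty" -> "ltwrdjo" -> "ojdrwtl" -> "hcwkpme"
  "ljezhgnitm" -> "bzupxwdyjc" -> "cjydwxpuzb" -> "vcrwpqinsu"
  "qowkajfm" -> "gemaqzvc" -> "cvzqameg" -> "vosjtfxz"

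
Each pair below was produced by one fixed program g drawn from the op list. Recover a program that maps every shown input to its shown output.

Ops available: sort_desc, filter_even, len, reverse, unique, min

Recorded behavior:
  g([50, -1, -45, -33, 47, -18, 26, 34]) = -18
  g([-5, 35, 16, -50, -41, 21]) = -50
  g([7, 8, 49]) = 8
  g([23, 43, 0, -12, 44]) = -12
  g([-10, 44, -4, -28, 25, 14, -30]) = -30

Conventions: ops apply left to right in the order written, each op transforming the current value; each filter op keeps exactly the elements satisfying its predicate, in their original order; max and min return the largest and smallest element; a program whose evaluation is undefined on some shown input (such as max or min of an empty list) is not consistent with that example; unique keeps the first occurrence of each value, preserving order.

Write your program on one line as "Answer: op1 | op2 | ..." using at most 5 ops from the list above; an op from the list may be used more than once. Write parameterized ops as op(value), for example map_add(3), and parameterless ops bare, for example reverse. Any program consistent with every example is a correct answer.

sort_desc | filter_even | reverse | min

Check, running the answer program on each example:
  [50, -1, -45, -33, 47, -18, 26, 34] -> [50, 47, 34, 26, -1, -18, -33, -45] -> [50, 34, 26, -18] -> [-18, 26, 34, 50] -> -18
  [-5, 35, 16, -50, -41, 21] -> [35, 21, 16, -5, -41, -50] -> [16, -50] -> [-50, 16] -> -50
  [7, 8, 49] -> [49, 8, 7] -> [8] -> [8] -> 8
  [23, 43, 0, -12, 44] -> [44, 43, 23, 0, -12] -> [44, 0, -12] -> [-12, 0, 44] -> -12
  [-10, 44, -4, -28, 25, 14, -30] -> [44, 25, 14, -4, -10, -28, -30] -> [44, 14, -4, -10, -28, -30] -> [-30, -28, -10, -4, 14, 44] -> -30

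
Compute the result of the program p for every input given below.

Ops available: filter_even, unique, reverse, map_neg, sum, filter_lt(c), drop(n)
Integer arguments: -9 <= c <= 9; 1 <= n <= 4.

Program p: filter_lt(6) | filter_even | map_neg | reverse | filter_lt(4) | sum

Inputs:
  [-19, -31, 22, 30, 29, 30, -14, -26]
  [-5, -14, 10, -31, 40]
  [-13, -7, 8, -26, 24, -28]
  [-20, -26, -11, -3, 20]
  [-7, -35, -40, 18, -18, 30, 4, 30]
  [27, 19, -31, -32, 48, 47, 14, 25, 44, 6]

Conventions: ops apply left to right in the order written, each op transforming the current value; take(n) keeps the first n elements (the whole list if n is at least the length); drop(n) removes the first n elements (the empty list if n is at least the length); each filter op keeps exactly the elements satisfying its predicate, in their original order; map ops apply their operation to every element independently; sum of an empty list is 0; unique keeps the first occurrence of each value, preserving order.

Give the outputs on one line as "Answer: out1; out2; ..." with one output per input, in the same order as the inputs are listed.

0; 0; 0; 0; -4; 0

Execution, op by op:
  [-19, -31, 22, 30, 29, 30, -14, -26] -> [-19, -31, -14, -26] -> [-14, -26] -> [14, 26] -> [26, 14] -> [] -> 0
  [-5, -14, 10, -31, 40] -> [-5, -14, -31] -> [-14] -> [14] -> [14] -> [] -> 0
  [-13, -7, 8, -26, 24, -28] -> [-13, -7, -26, -28] -> [-26, -28] -> [26, 28] -> [28, 26] -> [] -> 0
  [-20, -26, -11, -3, 20] -> [-20, -26, -11, -3] -> [-20, -26] -> [20, 26] -> [26, 20] -> [] -> 0
  [-7, -35, -40, 18, -18, 30, 4, 30] -> [-7, -35, -40, -18, 4] -> [-40, -18, 4] -> [40, 18, -4] -> [-4, 18, 40] -> [-4] -> -4
  [27, 19, -31, -32, 48, 47, 14, 25, 44, 6] -> [-31, -32] -> [-32] -> [32] -> [32] -> [] -> 0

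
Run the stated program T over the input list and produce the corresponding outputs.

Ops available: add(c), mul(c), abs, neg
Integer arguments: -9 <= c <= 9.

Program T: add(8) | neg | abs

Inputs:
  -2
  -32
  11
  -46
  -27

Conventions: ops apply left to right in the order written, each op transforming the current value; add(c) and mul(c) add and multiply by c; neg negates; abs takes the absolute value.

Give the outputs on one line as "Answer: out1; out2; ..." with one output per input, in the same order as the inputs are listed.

Execution, op by op:
  -2 -> 6 -> -6 -> 6
  -32 -> -24 -> 24 -> 24
  11 -> 19 -> -19 -> 19
  -46 -> -38 -> 38 -> 38
  -27 -> -19 -> 19 -> 19

6; 24; 19; 38; 19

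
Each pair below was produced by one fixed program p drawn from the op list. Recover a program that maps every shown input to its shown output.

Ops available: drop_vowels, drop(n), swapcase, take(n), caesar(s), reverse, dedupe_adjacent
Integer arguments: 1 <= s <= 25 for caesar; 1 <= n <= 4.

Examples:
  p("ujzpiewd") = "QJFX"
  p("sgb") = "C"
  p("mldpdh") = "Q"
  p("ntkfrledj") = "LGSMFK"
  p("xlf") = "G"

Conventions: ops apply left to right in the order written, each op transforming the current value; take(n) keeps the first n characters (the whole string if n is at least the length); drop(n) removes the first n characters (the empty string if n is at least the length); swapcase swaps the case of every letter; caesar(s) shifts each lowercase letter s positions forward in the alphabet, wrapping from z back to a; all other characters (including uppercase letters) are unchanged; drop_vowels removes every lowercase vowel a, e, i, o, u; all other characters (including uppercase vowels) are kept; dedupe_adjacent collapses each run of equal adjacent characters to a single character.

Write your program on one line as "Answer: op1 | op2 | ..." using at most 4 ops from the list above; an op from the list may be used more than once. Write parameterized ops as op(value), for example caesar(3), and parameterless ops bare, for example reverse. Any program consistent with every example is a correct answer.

drop(2) | caesar(1) | drop_vowels | swapcase

Check, running the answer program on each example:
  "ujzpiewd" -> "zpiewd" -> "aqjfxe" -> "qjfx" -> "QJFX"
  "sgb" -> "b" -> "c" -> "c" -> "C"
  "mldpdh" -> "dpdh" -> "eqei" -> "q" -> "Q"
  "ntkfrledj" -> "kfrledj" -> "lgsmfek" -> "lgsmfk" -> "LGSMFK"
  "xlf" -> "f" -> "g" -> "g" -> "G"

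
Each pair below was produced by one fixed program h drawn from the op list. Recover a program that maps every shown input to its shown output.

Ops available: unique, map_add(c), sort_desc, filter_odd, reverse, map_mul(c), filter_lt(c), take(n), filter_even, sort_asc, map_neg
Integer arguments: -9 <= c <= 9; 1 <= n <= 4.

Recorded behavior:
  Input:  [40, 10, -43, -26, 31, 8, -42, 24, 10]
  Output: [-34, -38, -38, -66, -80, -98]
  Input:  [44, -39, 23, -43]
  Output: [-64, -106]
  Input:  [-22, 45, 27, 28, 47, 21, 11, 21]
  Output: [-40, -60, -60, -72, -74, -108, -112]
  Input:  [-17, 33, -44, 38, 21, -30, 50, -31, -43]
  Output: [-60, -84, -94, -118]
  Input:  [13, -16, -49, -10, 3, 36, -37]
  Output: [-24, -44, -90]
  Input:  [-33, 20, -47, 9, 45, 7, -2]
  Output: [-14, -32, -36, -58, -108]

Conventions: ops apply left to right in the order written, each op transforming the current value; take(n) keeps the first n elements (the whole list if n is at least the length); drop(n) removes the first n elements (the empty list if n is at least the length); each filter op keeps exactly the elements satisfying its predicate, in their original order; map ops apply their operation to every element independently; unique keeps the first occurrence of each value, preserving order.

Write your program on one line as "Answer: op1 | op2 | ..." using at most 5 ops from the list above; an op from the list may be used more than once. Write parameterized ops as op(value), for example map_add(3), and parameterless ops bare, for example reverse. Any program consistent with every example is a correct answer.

map_add(9) | map_mul(-2) | filter_lt(-6) | sort_desc

Check, running the answer program on each example:
  [40, 10, -43, -26, 31, 8, -42, 24, 10] -> [49, 19, -34, -17, 40, 17, -33, 33, 19] -> [-98, -38, 68, 34, -80, -34, 66, -66, -38] -> [-98, -38, -80, -34, -66, -38] -> [-34, -38, -38, -66, -80, -98]
  [44, -39, 23, -43] -> [53, -30, 32, -34] -> [-106, 60, -64, 68] -> [-106, -64] -> [-64, -106]
  [-22, 45, 27, 28, 47, 21, 11, 21] -> [-13, 54, 36, 37, 56, 30, 20, 30] -> [26, -108, -72, -74, -112, -60, -40, -60] -> [-108, -72, -74, -112, -60, -40, -60] -> [-40, -60, -60, -72, -74, -108, -112]
  [-17, 33, -44, 38, 21, -30, 50, -31, -43] -> [-8, 42, -35, 47, 30, -21, 59, -22, -34] -> [16, -84, 70, -94, -60, 42, -118, 44, 68] -> [-84, -94, -60, -118] -> [-60, -84, -94, -118]
  [13, -16, -49, -10, 3, 36, -37] -> [22, -7, -40, -1, 12, 45, -28] -> [-44, 14, 80, 2, -24, -90, 56] -> [-44, -24, -90] -> [-24, -44, -90]
  [-33, 20, -47, 9, 45, 7, -2] -> [-24, 29, -38, 18, 54, 16, 7] -> [48, -58, 76, -36, -108, -32, -14] -> [-58, -36, -108, -32, -14] -> [-14, -32, -36, -58, -108]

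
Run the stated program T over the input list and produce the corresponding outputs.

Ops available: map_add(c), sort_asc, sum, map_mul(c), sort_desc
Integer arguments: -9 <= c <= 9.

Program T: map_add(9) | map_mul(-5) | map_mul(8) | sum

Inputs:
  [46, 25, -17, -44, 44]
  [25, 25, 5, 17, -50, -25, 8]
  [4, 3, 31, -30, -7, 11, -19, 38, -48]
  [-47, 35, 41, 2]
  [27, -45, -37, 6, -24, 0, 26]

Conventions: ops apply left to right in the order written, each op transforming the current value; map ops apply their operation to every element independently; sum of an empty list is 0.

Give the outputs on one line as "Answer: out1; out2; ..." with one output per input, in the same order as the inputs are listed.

Execution, op by op:
  [46, 25, -17, -44, 44] -> [55, 34, -8, -35, 53] -> [-275, -170, 40, 175, -265] -> [-2200, -1360, 320, 1400, -2120] -> -3960
  [25, 25, 5, 17, -50, -25, 8] -> [34, 34, 14, 26, -41, -16, 17] -> [-170, -170, -70, -130, 205, 80, -85] -> [-1360, -1360, -560, -1040, 1640, 640, -680] -> -2720
  [4, 3, 31, -30, -7, 11, -19, 38, -48] -> [13, 12, 40, -21, 2, 20, -10, 47, -39] -> [-65, -60, -200, 105, -10, -100, 50, -235, 195] -> [-520, -480, -1600, 840, -80, -800, 400, -1880, 1560] -> -2560
  [-47, 35, 41, 2] -> [-38, 44, 50, 11] -> [190, -220, -250, -55] -> [1520, -1760, -2000, -440] -> -2680
  [27, -45, -37, 6, -24, 0, 26] -> [36, -36, -28, 15, -15, 9, 35] -> [-180, 180, 140, -75, 75, -45, -175] -> [-1440, 1440, 1120, -600, 600, -360, -1400] -> -640

-3960; -2720; -2560; -2680; -640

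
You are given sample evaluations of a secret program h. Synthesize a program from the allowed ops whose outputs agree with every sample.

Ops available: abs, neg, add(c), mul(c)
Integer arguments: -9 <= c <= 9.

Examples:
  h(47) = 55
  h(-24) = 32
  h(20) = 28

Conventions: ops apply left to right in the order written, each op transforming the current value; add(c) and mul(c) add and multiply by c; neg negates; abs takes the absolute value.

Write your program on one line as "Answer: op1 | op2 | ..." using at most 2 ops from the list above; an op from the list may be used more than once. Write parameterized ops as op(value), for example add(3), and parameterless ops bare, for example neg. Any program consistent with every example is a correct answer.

abs | add(8)

Check, running the answer program on each example:
  47 -> 47 -> 55
  -24 -> 24 -> 32
  20 -> 20 -> 28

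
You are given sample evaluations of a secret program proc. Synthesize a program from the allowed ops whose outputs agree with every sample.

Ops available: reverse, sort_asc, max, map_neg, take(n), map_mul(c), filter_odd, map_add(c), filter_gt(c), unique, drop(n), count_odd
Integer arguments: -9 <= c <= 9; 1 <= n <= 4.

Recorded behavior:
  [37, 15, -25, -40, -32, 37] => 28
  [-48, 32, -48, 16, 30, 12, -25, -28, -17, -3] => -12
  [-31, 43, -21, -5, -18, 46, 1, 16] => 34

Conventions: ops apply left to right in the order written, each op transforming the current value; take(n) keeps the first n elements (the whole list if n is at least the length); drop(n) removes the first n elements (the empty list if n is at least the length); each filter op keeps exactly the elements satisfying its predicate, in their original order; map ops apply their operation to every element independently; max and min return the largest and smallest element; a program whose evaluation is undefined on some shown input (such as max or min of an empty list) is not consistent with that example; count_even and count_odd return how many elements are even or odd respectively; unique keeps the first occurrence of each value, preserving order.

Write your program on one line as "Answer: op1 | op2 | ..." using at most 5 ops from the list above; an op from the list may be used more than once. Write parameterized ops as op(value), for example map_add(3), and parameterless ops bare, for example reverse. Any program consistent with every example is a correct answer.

filter_odd | unique | map_add(-9) | max

Check, running the answer program on each example:
  [37, 15, -25, -40, -32, 37] -> [37, 15, -25, 37] -> [37, 15, -25] -> [28, 6, -34] -> 28
  [-48, 32, -48, 16, 30, 12, -25, -28, -17, -3] -> [-25, -17, -3] -> [-25, -17, -3] -> [-34, -26, -12] -> -12
  [-31, 43, -21, -5, -18, 46, 1, 16] -> [-31, 43, -21, -5, 1] -> [-31, 43, -21, -5, 1] -> [-40, 34, -30, -14, -8] -> 34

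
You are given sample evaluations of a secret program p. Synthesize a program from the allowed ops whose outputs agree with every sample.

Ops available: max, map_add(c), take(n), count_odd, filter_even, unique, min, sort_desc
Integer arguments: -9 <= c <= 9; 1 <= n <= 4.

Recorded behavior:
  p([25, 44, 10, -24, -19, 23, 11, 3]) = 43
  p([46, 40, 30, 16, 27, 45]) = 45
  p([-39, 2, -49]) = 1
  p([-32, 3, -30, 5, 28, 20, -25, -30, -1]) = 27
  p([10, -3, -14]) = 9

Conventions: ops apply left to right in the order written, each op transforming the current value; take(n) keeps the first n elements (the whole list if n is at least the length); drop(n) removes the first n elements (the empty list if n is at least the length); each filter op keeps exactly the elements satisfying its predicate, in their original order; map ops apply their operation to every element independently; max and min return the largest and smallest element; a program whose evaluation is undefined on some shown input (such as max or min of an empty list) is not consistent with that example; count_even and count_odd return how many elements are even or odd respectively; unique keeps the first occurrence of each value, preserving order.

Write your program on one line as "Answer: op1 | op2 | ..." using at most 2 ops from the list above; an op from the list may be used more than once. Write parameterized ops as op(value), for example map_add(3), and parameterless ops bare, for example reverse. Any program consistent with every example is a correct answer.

map_add(-1) | max

Check, running the answer program on each example:
  [25, 44, 10, -24, -19, 23, 11, 3] -> [24, 43, 9, -25, -20, 22, 10, 2] -> 43
  [46, 40, 30, 16, 27, 45] -> [45, 39, 29, 15, 26, 44] -> 45
  [-39, 2, -49] -> [-40, 1, -50] -> 1
  [-32, 3, -30, 5, 28, 20, -25, -30, -1] -> [-33, 2, -31, 4, 27, 19, -26, -31, -2] -> 27
  [10, -3, -14] -> [9, -4, -15] -> 9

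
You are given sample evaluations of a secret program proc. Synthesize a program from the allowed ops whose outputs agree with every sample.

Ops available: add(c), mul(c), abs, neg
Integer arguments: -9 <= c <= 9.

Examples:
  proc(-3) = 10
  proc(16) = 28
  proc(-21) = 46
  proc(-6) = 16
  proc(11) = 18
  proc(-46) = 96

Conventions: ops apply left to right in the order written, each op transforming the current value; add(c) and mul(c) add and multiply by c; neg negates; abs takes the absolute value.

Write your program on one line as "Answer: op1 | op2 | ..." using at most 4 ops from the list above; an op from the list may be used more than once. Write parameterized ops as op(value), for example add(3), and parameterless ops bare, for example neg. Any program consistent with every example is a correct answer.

mul(-2) | add(4) | abs

Check, running the answer program on each example:
  -3 -> 6 -> 10 -> 10
  16 -> -32 -> -28 -> 28
  -21 -> 42 -> 46 -> 46
  -6 -> 12 -> 16 -> 16
  11 -> -22 -> -18 -> 18
  -46 -> 92 -> 96 -> 96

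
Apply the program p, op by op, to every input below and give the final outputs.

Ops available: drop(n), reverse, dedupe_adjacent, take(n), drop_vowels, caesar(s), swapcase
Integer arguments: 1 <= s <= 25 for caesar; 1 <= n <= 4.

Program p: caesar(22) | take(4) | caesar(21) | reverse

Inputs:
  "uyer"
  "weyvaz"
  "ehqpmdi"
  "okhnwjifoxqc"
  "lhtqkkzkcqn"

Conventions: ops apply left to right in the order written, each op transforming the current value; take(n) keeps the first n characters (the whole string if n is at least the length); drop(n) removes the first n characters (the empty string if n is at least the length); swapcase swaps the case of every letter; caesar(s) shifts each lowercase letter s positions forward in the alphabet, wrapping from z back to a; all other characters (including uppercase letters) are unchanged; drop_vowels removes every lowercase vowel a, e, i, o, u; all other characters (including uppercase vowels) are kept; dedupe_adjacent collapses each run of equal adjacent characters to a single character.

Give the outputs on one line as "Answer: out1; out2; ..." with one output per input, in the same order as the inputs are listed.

Execution, op by op:
  "uyer" -> "quan" -> "quan" -> "lpvi" -> "ivpl"
  "weyvaz" -> "saurwv" -> "saur" -> "nvpm" -> "mpvn"
  "ehqpmdi" -> "admlize" -> "adml" -> "vyhg" -> "ghyv"
  "okhnwjifoxqc" -> "kgdjsfebktmy" -> "kgdj" -> "fbye" -> "eybf"
  "lhtqkkzkcqn" -> "hdpmggvgymj" -> "hdpm" -> "cykh" -> "hkyc"

"ivpl"; "mpvn"; "ghyv"; "eybf"; "hkyc"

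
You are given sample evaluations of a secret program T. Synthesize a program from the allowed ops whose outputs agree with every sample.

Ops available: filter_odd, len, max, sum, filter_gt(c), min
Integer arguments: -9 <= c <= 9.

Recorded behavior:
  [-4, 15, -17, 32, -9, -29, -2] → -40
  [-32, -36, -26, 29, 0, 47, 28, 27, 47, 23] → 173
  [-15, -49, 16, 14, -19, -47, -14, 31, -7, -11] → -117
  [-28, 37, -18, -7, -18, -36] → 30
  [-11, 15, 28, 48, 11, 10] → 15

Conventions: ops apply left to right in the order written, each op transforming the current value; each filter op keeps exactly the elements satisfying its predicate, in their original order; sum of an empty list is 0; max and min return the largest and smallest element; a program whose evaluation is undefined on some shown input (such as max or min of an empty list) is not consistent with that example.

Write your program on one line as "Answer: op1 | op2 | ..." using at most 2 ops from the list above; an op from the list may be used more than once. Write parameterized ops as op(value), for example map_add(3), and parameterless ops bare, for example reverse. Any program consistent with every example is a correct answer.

filter_odd | sum

Check, running the answer program on each example:
  [-4, 15, -17, 32, -9, -29, -2] -> [15, -17, -9, -29] -> -40
  [-32, -36, -26, 29, 0, 47, 28, 27, 47, 23] -> [29, 47, 27, 47, 23] -> 173
  [-15, -49, 16, 14, -19, -47, -14, 31, -7, -11] -> [-15, -49, -19, -47, 31, -7, -11] -> -117
  [-28, 37, -18, -7, -18, -36] -> [37, -7] -> 30
  [-11, 15, 28, 48, 11, 10] -> [-11, 15, 11] -> 15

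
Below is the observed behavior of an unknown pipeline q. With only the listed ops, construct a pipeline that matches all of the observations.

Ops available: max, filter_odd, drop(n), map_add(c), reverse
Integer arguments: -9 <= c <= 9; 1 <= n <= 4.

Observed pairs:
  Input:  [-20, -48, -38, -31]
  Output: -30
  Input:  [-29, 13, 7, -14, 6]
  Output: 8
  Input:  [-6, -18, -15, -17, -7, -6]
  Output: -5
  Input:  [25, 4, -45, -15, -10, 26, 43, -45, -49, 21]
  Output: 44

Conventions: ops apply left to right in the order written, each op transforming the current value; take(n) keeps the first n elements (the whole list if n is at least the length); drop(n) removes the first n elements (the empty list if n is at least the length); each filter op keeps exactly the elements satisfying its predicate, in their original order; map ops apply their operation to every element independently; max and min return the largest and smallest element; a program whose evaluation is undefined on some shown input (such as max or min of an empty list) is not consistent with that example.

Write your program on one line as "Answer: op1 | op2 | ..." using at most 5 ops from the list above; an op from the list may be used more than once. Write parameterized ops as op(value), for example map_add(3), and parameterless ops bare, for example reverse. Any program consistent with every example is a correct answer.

drop(2) | reverse | map_add(1) | max

Check, running the answer program on each example:
  [-20, -48, -38, -31] -> [-38, -31] -> [-31, -38] -> [-30, -37] -> -30
  [-29, 13, 7, -14, 6] -> [7, -14, 6] -> [6, -14, 7] -> [7, -13, 8] -> 8
  [-6, -18, -15, -17, -7, -6] -> [-15, -17, -7, -6] -> [-6, -7, -17, -15] -> [-5, -6, -16, -14] -> -5
  [25, 4, -45, -15, -10, 26, 43, -45, -49, 21] -> [-45, -15, -10, 26, 43, -45, -49, 21] -> [21, -49, -45, 43, 26, -10, -15, -45] -> [22, -48, -44, 44, 27, -9, -14, -44] -> 44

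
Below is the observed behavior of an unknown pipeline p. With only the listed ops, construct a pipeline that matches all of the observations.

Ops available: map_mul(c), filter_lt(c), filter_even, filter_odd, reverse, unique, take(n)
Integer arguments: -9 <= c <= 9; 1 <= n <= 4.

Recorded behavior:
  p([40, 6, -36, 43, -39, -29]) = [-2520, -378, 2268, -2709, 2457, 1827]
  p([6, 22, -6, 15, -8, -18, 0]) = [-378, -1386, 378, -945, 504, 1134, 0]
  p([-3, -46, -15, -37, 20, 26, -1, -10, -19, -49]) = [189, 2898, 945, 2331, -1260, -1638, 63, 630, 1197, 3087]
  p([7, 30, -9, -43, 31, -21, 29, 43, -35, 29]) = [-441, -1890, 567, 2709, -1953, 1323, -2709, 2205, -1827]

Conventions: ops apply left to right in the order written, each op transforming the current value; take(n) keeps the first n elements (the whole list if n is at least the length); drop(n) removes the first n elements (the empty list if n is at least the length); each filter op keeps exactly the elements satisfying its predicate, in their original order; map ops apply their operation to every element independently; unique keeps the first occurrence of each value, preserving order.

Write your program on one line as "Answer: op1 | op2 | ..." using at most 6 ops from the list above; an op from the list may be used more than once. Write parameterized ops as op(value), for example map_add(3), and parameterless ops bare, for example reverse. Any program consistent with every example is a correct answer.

reverse | unique | reverse | map_mul(7) | map_mul(-9)

Check, running the answer program on each example:
  [40, 6, -36, 43, -39, -29] -> [-29, -39, 43, -36, 6, 40] -> [-29, -39, 43, -36, 6, 40] -> [40, 6, -36, 43, -39, -29] -> [280, 42, -252, 301, -273, -203] -> [-2520, -378, 2268, -2709, 2457, 1827]
  [6, 22, -6, 15, -8, -18, 0] -> [0, -18, -8, 15, -6, 22, 6] -> [0, -18, -8, 15, -6, 22, 6] -> [6, 22, -6, 15, -8, -18, 0] -> [42, 154, -42, 105, -56, -126, 0] -> [-378, -1386, 378, -945, 504, 1134, 0]
  [-3, -46, -15, -37, 20, 26, -1, -10, -19, -49] -> [-49, -19, -10, -1, 26, 20, -37, -15, -46, -3] -> [-49, -19, -10, -1, 26, 20, -37, -15, -46, -3] -> [-3, -46, -15, -37, 20, 26, -1, -10, -19, -49] -> [-21, -322, -105, -259, 140, 182, -7, -70, -133, -343] -> [189, 2898, 945, 2331, -1260, -1638, 63, 630, 1197, 3087]
  [7, 30, -9, -43, 31, -21, 29, 43, -35, 29] -> [29, -35, 43, 29, -21, 31, -43, -9, 30, 7] -> [29, -35, 43, -21, 31, -43, -9, 30, 7] -> [7, 30, -9, -43, 31, -21, 43, -35, 29] -> [49, 210, -63, -301, 217, -147, 301, -245, 203] -> [-441, -1890, 567, 2709, -1953, 1323, -2709, 2205, -1827]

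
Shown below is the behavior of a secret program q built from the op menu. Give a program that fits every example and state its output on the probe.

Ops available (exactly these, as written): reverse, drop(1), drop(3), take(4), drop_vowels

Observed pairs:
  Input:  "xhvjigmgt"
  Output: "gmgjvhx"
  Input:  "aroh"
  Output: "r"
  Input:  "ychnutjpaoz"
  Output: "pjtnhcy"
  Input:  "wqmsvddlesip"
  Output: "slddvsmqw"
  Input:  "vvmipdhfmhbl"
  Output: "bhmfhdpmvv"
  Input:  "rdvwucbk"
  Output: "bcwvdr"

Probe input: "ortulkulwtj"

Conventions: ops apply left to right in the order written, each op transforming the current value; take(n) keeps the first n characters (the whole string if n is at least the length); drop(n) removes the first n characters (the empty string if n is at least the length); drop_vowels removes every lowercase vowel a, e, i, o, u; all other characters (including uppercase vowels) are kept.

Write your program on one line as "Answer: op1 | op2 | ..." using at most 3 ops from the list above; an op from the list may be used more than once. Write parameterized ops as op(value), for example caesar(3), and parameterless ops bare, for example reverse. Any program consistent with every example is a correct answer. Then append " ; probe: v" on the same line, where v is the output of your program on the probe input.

reverse | drop_vowels | drop(1) ; probe: "twlkltr"

Check, running the answer program on each example:
  "xhvjigmgt" -> "tgmgijvhx" -> "tgmgjvhx" -> "gmgjvhx"
  "aroh" -> "hora" -> "hr" -> "r"
  "ychnutjpaoz" -> "zoapjtunhcy" -> "zpjtnhcy" -> "pjtnhcy"
  "wqmsvddlesip" -> "piselddvsmqw" -> "pslddvsmqw" -> "slddvsmqw"
  "vvmipdhfmhbl" -> "lbhmfhdpimvv" -> "lbhmfhdpmvv" -> "bhmfhdpmvv"
  "rdvwucbk" -> "kbcuwvdr" -> "kbcwvdr" -> "bcwvdr"
  probe: "ortulkulwtj" -> "jtwluklutro" -> "jtwlkltr" -> "twlkltr"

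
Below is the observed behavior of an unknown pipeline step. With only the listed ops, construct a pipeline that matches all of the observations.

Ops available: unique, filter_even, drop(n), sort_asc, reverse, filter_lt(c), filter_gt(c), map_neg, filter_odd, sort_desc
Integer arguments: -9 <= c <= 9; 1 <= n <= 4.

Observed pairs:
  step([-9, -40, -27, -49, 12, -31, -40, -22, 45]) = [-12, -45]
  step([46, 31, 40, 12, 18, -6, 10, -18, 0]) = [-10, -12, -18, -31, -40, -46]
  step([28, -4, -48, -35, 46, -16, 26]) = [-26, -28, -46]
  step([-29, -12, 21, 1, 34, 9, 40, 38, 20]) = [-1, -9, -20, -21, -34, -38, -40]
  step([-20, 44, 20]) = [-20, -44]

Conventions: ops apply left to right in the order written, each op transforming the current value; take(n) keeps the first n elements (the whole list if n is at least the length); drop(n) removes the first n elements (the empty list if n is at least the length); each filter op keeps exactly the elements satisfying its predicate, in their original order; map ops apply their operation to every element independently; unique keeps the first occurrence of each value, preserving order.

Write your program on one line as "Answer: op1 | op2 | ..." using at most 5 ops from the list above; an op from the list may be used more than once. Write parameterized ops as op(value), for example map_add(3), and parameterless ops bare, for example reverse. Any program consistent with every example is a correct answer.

reverse | map_neg | sort_desc | unique | filter_lt(0)

Check, running the answer program on each example:
  [-9, -40, -27, -49, 12, -31, -40, -22, 45] -> [45, -22, -40, -31, 12, -49, -27, -40, -9] -> [-45, 22, 40, 31, -12, 49, 27, 40, 9] -> [49, 40, 40, 31, 27, 22, 9, -12, -45] -> [49, 40, 31, 27, 22, 9, -12, -45] -> [-12, -45]
  [46, 31, 40, 12, 18, -6, 10, -18, 0] -> [0, -18, 10, -6, 18, 12, 40, 31, 46] -> [0, 18, -10, 6, -18, -12, -40, -31, -46] -> [18, 6, 0, -10, -12, -18, -31, -40, -46] -> [18, 6, 0, -10, -12, -18, -31, -40, -46] -> [-10, -12, -18, -31, -40, -46]
  [28, -4, -48, -35, 46, -16, 26] -> [26, -16, 46, -35, -48, -4, 28] -> [-26, 16, -46, 35, 48, 4, -28] -> [48, 35, 16, 4, -26, -28, -46] -> [48, 35, 16, 4, -26, -28, -46] -> [-26, -28, -46]
  [-29, -12, 21, 1, 34, 9, 40, 38, 20] -> [20, 38, 40, 9, 34, 1, 21, -12, -29] -> [-20, -38, -40, -9, -34, -1, -21, 12, 29] -> [29, 12, -1, -9, -20, -21, -34, -38, -40] -> [29, 12, -1, -9, -20, -21, -34, -38, -40] -> [-1, -9, -20, -21, -34, -38, -40]
  [-20, 44, 20] -> [20, 44, -20] -> [-20, -44, 20] -> [20, -20, -44] -> [20, -20, -44] -> [-20, -44]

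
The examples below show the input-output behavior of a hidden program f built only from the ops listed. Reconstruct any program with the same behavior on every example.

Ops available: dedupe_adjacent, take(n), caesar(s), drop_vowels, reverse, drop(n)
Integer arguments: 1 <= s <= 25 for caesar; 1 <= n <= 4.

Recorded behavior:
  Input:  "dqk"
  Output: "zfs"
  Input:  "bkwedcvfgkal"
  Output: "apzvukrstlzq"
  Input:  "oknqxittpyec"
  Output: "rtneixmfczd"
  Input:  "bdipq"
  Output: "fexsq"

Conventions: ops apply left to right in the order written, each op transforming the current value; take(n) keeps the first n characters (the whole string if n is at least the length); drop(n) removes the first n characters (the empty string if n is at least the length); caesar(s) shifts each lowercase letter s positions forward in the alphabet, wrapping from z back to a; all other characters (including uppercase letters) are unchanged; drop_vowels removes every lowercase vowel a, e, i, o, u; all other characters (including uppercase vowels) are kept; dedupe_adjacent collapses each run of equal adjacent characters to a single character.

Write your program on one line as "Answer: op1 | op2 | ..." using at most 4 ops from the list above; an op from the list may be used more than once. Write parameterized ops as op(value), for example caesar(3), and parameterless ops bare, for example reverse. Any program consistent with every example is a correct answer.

caesar(11) | caesar(4) | dedupe_adjacent | reverse

Check, running the answer program on each example:
  "dqk" -> "obv" -> "sfz" -> "sfz" -> "zfs"
  "bkwedcvfgkal" -> "mvhpongqrvlw" -> "qzltsrkuvzpa" -> "qzltsrkuvzpa" -> "apzvukrstlzq"
  "oknqxittpyec" -> "zvybiteeajpn" -> "dzcfmxiientr" -> "dzcfmxientr" -> "rtneixmfczd"
  "bdipq" -> "motab" -> "qsxef" -> "qsxef" -> "fexsq"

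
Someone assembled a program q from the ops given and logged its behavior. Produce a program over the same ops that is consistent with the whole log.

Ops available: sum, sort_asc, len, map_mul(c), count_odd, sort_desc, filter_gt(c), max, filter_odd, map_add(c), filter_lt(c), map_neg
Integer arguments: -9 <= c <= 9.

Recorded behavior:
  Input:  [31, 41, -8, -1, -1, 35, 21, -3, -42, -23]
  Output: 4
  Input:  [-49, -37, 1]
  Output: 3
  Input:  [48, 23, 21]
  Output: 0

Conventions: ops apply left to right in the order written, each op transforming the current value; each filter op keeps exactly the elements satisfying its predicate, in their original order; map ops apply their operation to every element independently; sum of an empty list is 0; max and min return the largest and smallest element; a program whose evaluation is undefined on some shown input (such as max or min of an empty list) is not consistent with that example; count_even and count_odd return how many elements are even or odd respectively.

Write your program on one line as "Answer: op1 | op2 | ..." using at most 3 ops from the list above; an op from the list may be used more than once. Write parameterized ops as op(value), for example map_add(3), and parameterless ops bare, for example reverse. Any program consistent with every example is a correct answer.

filter_lt(6) | sort_desc | count_odd

Check, running the answer program on each example:
  [31, 41, -8, -1, -1, 35, 21, -3, -42, -23] -> [-8, -1, -1, -3, -42, -23] -> [-1, -1, -3, -8, -23, -42] -> 4
  [-49, -37, 1] -> [-49, -37, 1] -> [1, -37, -49] -> 3
  [48, 23, 21] -> [] -> [] -> 0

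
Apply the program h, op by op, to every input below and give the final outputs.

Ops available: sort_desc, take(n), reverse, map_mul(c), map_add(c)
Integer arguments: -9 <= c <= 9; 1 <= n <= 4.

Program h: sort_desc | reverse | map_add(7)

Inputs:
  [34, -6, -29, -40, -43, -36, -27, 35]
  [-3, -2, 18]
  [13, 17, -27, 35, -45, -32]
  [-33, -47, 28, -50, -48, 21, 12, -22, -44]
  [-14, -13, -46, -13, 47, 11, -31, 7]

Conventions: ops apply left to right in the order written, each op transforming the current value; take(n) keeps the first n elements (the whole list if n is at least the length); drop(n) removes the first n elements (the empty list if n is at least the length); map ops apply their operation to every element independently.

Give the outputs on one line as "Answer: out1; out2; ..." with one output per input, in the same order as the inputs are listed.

Execution, op by op:
  [34, -6, -29, -40, -43, -36, -27, 35] -> [35, 34, -6, -27, -29, -36, -40, -43] -> [-43, -40, -36, -29, -27, -6, 34, 35] -> [-36, -33, -29, -22, -20, 1, 41, 42]
  [-3, -2, 18] -> [18, -2, -3] -> [-3, -2, 18] -> [4, 5, 25]
  [13, 17, -27, 35, -45, -32] -> [35, 17, 13, -27, -32, -45] -> [-45, -32, -27, 13, 17, 35] -> [-38, -25, -20, 20, 24, 42]
  [-33, -47, 28, -50, -48, 21, 12, -22, -44] -> [28, 21, 12, -22, -33, -44, -47, -48, -50] -> [-50, -48, -47, -44, -33, -22, 12, 21, 28] -> [-43, -41, -40, -37, -26, -15, 19, 28, 35]
  [-14, -13, -46, -13, 47, 11, -31, 7] -> [47, 11, 7, -13, -13, -14, -31, -46] -> [-46, -31, -14, -13, -13, 7, 11, 47] -> [-39, -24, -7, -6, -6, 14, 18, 54]

[-36, -33, -29, -22, -20, 1, 41, 42]; [4, 5, 25]; [-38, -25, -20, 20, 24, 42]; [-43, -41, -40, -37, -26, -15, 19, 28, 35]; [-39, -24, -7, -6, -6, 14, 18, 54]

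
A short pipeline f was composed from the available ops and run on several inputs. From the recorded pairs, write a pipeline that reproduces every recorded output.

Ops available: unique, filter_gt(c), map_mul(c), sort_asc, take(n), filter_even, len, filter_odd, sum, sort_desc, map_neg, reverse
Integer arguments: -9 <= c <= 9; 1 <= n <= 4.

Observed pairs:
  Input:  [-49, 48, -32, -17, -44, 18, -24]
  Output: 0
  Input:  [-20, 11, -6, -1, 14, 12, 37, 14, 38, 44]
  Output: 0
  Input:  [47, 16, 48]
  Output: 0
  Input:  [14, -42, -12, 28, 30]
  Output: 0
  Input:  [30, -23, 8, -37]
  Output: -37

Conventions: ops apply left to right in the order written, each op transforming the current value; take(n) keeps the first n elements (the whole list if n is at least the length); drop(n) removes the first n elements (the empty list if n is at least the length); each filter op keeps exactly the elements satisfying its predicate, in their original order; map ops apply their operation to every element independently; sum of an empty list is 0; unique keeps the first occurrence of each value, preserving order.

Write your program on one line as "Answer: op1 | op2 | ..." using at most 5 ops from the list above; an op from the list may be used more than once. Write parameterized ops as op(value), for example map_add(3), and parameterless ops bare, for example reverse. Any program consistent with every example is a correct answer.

reverse | take(2) | sort_desc | filter_odd | sum

Check, running the answer program on each example:
  [-49, 48, -32, -17, -44, 18, -24] -> [-24, 18, -44, -17, -32, 48, -49] -> [-24, 18] -> [18, -24] -> [] -> 0
  [-20, 11, -6, -1, 14, 12, 37, 14, 38, 44] -> [44, 38, 14, 37, 12, 14, -1, -6, 11, -20] -> [44, 38] -> [44, 38] -> [] -> 0
  [47, 16, 48] -> [48, 16, 47] -> [48, 16] -> [48, 16] -> [] -> 0
  [14, -42, -12, 28, 30] -> [30, 28, -12, -42, 14] -> [30, 28] -> [30, 28] -> [] -> 0
  [30, -23, 8, -37] -> [-37, 8, -23, 30] -> [-37, 8] -> [8, -37] -> [-37] -> -37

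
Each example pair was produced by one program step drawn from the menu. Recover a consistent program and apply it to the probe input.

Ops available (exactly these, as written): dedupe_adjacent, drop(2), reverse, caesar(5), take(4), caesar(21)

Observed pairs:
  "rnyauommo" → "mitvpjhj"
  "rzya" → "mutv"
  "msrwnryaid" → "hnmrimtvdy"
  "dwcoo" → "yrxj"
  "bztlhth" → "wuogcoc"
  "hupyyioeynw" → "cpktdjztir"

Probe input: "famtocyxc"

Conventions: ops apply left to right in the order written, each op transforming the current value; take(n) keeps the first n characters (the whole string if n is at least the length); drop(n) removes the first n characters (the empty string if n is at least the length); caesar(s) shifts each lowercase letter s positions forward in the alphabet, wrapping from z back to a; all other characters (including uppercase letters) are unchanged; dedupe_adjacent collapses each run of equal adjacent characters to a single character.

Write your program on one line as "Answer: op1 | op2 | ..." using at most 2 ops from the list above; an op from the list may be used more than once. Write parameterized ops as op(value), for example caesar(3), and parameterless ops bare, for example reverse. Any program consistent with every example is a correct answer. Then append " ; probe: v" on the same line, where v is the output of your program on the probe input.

caesar(21) | dedupe_adjacent ; probe: "avhojxtsx"

Check, running the answer program on each example:
  "rnyauommo" -> "mitvpjhhj" -> "mitvpjhj"
  "rzya" -> "mutv" -> "mutv"
  "msrwnryaid" -> "hnmrimtvdy" -> "hnmrimtvdy"
  "dwcoo" -> "yrxjj" -> "yrxj"
  "bztlhth" -> "wuogcoc" -> "wuogcoc"
  "hupyyioeynw" -> "cpkttdjztir" -> "cpktdjztir"
  probe: "famtocyxc" -> "avhojxtsx" -> "avhojxtsx"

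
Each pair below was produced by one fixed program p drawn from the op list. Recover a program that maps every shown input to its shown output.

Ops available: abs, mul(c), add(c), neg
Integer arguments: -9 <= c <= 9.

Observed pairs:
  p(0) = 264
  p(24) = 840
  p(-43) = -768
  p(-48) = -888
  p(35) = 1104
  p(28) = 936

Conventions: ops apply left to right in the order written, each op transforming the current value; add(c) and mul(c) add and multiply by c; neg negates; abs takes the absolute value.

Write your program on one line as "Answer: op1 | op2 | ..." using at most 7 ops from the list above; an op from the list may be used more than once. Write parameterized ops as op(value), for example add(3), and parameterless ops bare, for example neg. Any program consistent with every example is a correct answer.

add(8) | add(3) | mul(-4) | mul(3) | neg | mul(2)

Check, running the answer program on each example:
  0 -> 8 -> 11 -> -44 -> -132 -> 132 -> 264
  24 -> 32 -> 35 -> -140 -> -420 -> 420 -> 840
  -43 -> -35 -> -32 -> 128 -> 384 -> -384 -> -768
  -48 -> -40 -> -37 -> 148 -> 444 -> -444 -> -888
  35 -> 43 -> 46 -> -184 -> -552 -> 552 -> 1104
  28 -> 36 -> 39 -> -156 -> -468 -> 468 -> 936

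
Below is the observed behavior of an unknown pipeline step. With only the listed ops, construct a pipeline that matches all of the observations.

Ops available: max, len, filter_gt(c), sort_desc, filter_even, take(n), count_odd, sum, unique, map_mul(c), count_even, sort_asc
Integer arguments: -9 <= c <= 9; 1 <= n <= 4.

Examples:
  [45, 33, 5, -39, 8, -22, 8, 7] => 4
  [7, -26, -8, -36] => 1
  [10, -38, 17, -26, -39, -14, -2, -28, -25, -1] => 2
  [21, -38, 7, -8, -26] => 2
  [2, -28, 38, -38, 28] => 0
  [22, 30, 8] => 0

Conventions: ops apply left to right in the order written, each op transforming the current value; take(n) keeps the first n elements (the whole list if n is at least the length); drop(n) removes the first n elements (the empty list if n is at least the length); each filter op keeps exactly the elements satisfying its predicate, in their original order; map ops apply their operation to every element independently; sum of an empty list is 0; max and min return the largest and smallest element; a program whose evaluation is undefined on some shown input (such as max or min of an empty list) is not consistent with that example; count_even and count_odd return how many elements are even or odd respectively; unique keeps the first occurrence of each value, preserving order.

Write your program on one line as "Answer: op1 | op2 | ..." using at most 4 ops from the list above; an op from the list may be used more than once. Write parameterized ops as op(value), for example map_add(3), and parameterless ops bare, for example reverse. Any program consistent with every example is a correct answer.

filter_gt(-4) | sort_desc | count_odd

Check, running the answer program on each example:
  [45, 33, 5, -39, 8, -22, 8, 7] -> [45, 33, 5, 8, 8, 7] -> [45, 33, 8, 8, 7, 5] -> 4
  [7, -26, -8, -36] -> [7] -> [7] -> 1
  [10, -38, 17, -26, -39, -14, -2, -28, -25, -1] -> [10, 17, -2, -1] -> [17, 10, -1, -2] -> 2
  [21, -38, 7, -8, -26] -> [21, 7] -> [21, 7] -> 2
  [2, -28, 38, -38, 28] -> [2, 38, 28] -> [38, 28, 2] -> 0
  [22, 30, 8] -> [22, 30, 8] -> [30, 22, 8] -> 0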